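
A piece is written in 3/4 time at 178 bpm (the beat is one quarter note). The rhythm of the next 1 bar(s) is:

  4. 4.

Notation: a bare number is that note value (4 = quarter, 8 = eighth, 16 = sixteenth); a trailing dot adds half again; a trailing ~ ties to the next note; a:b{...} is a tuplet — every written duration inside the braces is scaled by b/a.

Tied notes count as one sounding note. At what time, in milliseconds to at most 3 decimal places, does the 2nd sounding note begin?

1. 0.0ms @ 0 + 505.618ms (3/2)
2. 505.618ms @ 3/2 + 505.618ms (3/2)

note 2 onset = 3/2b = 505.618ms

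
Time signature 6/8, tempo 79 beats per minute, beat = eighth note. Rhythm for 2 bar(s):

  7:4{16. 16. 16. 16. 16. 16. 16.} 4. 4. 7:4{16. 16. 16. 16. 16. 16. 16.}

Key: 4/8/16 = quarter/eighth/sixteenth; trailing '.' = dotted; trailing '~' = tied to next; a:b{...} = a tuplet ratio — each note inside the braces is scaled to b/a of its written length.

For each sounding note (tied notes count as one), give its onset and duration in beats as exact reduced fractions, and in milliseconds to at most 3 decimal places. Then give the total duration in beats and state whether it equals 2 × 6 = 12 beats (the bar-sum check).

1) 0.0ms=0b +325.497ms=3/7b
2) 325.497ms=3/7b +325.497ms=3/7b
3) 650.995ms=6/7b +325.497ms=3/7b
4) 976.492ms=9/7b +325.497ms=3/7b
5) 1301.989ms=12/7b +325.497ms=3/7b
6) 1627.486ms=15/7b +325.497ms=3/7b
7) 1952.984ms=18/7b +325.497ms=3/7b
8) 2278.481ms=3b +2278.481ms=3b
9) 4556.962ms=6b +2278.481ms=3b
10) 6835.443ms=9b +325.497ms=3/7b
11) 7160.94ms=66/7b +325.497ms=3/7b
12) 7486.438ms=69/7b +325.497ms=3/7b
13) 7811.935ms=72/7b +325.497ms=3/7b
14) 8137.432ms=75/7b +325.497ms=3/7b
15) 8462.929ms=78/7b +325.497ms=3/7b
16) 8788.427ms=81/7b +325.497ms=3/7b
Σ=12b of 12 (79bpm 6/8) — PASS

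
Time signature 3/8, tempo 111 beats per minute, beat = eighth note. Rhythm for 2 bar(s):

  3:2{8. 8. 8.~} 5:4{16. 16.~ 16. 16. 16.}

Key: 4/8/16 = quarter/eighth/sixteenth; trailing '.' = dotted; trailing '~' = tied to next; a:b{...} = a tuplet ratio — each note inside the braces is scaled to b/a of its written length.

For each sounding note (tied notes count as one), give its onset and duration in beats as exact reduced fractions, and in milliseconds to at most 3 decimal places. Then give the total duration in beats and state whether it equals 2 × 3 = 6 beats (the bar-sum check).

1) 0.0ms=0b +540.541ms=1b
2) 540.541ms=1b +540.541ms=1b
3) 1081.081ms=2b +864.865ms=8/5b
4) 1945.946ms=18/5b +648.649ms=6/5b
5) 2594.595ms=24/5b +324.324ms=3/5b
6) 2918.919ms=27/5b +324.324ms=3/5b
Σ=6b of 6 (111bpm 3/8) — PASS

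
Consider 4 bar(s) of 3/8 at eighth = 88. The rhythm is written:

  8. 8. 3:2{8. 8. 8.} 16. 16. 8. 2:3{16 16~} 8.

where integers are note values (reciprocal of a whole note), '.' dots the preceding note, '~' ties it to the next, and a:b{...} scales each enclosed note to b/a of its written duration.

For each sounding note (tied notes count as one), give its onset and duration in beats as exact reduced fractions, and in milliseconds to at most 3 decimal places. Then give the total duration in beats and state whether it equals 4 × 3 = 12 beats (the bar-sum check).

1) 0.0ms=0b +1022.727ms=3/2b
2) 1022.727ms=3/2b +1022.727ms=3/2b
3) 2045.455ms=3b +681.818ms=1b
4) 2727.273ms=4b +681.818ms=1b
5) 3409.091ms=5b +681.818ms=1b
6) 4090.909ms=6b +511.364ms=3/4b
7) 4602.273ms=27/4b +511.364ms=3/4b
8) 5113.636ms=15/2b +1022.727ms=3/2b
9) 6136.364ms=9b +511.364ms=3/4b
10) 6647.727ms=39/4b +1534.091ms=9/4b
Σ=12b of 12 (88bpm 3/8) — PASS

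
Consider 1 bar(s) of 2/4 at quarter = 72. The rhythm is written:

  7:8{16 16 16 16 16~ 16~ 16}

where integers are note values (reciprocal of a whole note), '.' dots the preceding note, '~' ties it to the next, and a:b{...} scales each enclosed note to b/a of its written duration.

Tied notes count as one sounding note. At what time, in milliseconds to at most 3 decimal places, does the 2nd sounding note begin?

1. 0.0ms @ 0 + 238.095ms (2/7)
2. 238.095ms @ 2/7 + 238.095ms (2/7)
3. 476.19ms @ 4/7 + 238.095ms (2/7)
4. 714.286ms @ 6/7 + 238.095ms (2/7)
5. 952.381ms @ 8/7 + 714.286ms (6/7)

note 2 onset = 2/7b = 238.095ms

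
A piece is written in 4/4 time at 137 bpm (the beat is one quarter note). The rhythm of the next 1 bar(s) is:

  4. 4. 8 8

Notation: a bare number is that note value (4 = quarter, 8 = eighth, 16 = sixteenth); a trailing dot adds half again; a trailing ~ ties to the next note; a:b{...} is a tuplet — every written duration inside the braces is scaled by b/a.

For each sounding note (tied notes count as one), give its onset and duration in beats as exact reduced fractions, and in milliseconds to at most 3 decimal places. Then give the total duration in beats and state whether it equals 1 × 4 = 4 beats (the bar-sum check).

1) 0.0ms=0b +656.934ms=3/2b
2) 656.934ms=3/2b +656.934ms=3/2b
3) 1313.869ms=3b +218.978ms=1/2b
4) 1532.847ms=7/2b +218.978ms=1/2b
Σ=4b of 4 (137bpm 4/4) — PASS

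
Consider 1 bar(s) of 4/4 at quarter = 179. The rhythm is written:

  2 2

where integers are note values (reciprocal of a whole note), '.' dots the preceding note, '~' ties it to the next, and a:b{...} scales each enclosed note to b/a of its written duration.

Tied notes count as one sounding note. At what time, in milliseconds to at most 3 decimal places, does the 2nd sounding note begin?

1. 0.0ms @ 0 + 670.391ms (2)
2. 670.391ms @ 2 + 670.391ms (2)

note 2 onset = 2b = 670.391ms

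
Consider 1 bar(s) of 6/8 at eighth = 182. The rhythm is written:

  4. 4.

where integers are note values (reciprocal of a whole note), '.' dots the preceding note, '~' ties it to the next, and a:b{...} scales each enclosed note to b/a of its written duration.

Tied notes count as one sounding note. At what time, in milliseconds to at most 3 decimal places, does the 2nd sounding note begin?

note 2 onset = 3b = 989.011ms

1. 0.0ms @ 0 + 989.011ms (3)
2. 989.011ms @ 3 + 989.011ms (3)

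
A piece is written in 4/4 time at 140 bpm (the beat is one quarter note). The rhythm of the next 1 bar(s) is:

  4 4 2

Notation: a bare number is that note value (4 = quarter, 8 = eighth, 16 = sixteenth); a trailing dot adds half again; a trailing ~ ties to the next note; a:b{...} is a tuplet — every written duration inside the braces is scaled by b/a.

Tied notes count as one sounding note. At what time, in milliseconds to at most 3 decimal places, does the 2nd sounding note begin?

1. 0.0ms @ 0 + 428.571ms (1)
2. 428.571ms @ 1 + 428.571ms (1)
3. 857.143ms @ 2 + 857.143ms (2)

note 2 onset = 1b = 428.571ms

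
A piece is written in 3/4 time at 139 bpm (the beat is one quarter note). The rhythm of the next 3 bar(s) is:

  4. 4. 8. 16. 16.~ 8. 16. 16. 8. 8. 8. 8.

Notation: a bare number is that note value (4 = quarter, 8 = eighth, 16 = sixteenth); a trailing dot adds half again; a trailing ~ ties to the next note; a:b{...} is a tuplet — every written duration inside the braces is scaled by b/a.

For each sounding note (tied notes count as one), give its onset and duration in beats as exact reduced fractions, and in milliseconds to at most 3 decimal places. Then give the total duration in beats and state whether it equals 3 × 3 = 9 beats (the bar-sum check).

1) 0.0ms=0b +647.482ms=3/2b
2) 647.482ms=3/2b +647.482ms=3/2b
3) 1294.964ms=3b +323.741ms=3/4b
4) 1618.705ms=15/4b +161.871ms=3/8b
5) 1780.576ms=33/8b +485.612ms=9/8b
6) 2266.187ms=21/4b +161.871ms=3/8b
7) 2428.058ms=45/8b +161.871ms=3/8b
8) 2589.928ms=6b +323.741ms=3/4b
9) 2913.669ms=27/4b +323.741ms=3/4b
10) 3237.41ms=15/2b +323.741ms=3/4b
11) 3561.151ms=33/4b +323.741ms=3/4b
Σ=9b of 9 (139bpm 3/4) — PASS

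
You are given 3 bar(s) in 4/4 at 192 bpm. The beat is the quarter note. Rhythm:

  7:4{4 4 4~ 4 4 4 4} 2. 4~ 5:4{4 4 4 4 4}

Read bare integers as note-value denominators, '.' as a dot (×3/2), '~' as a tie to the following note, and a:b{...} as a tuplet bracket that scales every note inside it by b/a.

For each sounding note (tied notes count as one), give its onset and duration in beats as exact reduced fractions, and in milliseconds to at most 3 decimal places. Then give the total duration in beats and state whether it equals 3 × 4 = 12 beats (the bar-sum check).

1) 0.0ms=0b +178.571ms=4/7b
2) 178.571ms=4/7b +178.571ms=4/7b
3) 357.143ms=8/7b +357.143ms=8/7b
4) 714.286ms=16/7b +178.571ms=4/7b
5) 892.857ms=20/7b +178.571ms=4/7b
6) 1071.429ms=24/7b +178.571ms=4/7b
7) 1250.0ms=4b +937.5ms=3b
8) 2187.5ms=7b +562.5ms=9/5b
9) 2750.0ms=44/5b +250.0ms=4/5b
10) 3000.0ms=48/5b +250.0ms=4/5b
11) 3250.0ms=52/5b +250.0ms=4/5b
12) 3500.0ms=56/5b +250.0ms=4/5b
Σ=12b of 12 (192bpm 4/4) — PASS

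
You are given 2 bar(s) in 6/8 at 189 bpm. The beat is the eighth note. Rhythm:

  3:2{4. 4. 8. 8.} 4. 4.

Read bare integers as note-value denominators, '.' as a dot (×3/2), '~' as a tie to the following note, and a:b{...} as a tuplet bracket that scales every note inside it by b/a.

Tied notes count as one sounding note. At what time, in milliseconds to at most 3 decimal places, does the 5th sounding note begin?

note 5 onset = 6b = 1904.762ms

1. 0.0ms @ 0 + 634.921ms (2)
2. 634.921ms @ 2 + 634.921ms (2)
3. 1269.841ms @ 4 + 317.46ms (1)
4. 1587.302ms @ 5 + 317.46ms (1)
5. 1904.762ms @ 6 + 952.381ms (3)
6. 2857.143ms @ 9 + 952.381ms (3)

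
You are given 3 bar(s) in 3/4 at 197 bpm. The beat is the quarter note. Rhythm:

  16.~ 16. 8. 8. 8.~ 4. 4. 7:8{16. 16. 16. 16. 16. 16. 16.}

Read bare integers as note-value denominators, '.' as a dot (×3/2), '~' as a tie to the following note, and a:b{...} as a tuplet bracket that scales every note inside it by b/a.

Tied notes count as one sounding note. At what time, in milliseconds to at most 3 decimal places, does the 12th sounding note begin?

note 12 onset = 60/7b = 2610.587ms

1. 0.0ms @ 0 + 228.426ms (3/4)
2. 228.426ms @ 3/4 + 228.426ms (3/4)
3. 456.853ms @ 3/2 + 228.426ms (3/4)
4. 685.279ms @ 9/4 + 685.279ms (9/4)
5. 1370.558ms @ 9/2 + 456.853ms (3/2)
6. 1827.411ms @ 6 + 130.529ms (3/7)
7. 1957.941ms @ 45/7 + 130.529ms (3/7)
8. 2088.47ms @ 48/7 + 130.529ms (3/7)
9. 2218.999ms @ 51/7 + 130.529ms (3/7)
10. 2349.529ms @ 54/7 + 130.529ms (3/7)
11. 2480.058ms @ 57/7 + 130.529ms (3/7)
12. 2610.587ms @ 60/7 + 130.529ms (3/7)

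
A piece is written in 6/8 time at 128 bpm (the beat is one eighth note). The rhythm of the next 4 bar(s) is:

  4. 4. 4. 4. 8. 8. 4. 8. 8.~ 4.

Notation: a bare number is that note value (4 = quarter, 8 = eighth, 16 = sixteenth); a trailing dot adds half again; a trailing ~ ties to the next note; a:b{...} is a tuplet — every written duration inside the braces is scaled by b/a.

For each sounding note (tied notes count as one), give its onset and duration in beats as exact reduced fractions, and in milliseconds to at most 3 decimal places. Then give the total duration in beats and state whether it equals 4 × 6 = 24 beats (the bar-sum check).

1) 0.0ms=0b +1406.25ms=3b
2) 1406.25ms=3b +1406.25ms=3b
3) 2812.5ms=6b +1406.25ms=3b
4) 4218.75ms=9b +1406.25ms=3b
5) 5625.0ms=12b +703.125ms=3/2b
6) 6328.125ms=27/2b +703.125ms=3/2b
7) 7031.25ms=15b +1406.25ms=3b
8) 8437.5ms=18b +703.125ms=3/2b
9) 9140.625ms=39/2b +2109.375ms=9/2b
Σ=24b of 24 (128bpm 6/8) — PASS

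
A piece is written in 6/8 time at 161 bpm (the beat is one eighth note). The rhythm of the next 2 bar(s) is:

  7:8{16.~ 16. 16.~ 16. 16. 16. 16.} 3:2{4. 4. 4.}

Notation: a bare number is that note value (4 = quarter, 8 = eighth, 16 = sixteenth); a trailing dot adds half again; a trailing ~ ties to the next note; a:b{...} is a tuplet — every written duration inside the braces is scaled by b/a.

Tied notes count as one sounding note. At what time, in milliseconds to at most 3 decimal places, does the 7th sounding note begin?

1. 0.0ms @ 0 + 638.864ms (12/7)
2. 638.864ms @ 12/7 + 638.864ms (12/7)
3. 1277.728ms @ 24/7 + 319.432ms (6/7)
4. 1597.161ms @ 30/7 + 319.432ms (6/7)
5. 1916.593ms @ 36/7 + 319.432ms (6/7)
6. 2236.025ms @ 6 + 745.342ms (2)
7. 2981.366ms @ 8 + 745.342ms (2)
8. 3726.708ms @ 10 + 745.342ms (2)

note 7 onset = 8b = 2981.366ms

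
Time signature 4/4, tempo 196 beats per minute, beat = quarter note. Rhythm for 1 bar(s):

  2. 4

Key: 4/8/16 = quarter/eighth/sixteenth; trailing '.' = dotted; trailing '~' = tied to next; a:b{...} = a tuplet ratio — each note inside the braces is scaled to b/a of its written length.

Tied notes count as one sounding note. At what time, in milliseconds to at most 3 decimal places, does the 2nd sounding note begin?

note 2 onset = 3b = 918.367ms

1. 0.0ms @ 0 + 918.367ms (3)
2. 918.367ms @ 3 + 306.122ms (1)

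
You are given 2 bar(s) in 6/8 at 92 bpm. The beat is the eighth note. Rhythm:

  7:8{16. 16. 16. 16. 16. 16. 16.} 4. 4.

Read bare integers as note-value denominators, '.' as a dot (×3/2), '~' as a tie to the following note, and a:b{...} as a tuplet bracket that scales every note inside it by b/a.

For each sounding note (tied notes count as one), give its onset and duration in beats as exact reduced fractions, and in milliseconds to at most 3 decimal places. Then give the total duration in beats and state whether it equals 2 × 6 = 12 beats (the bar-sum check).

1) 0.0ms=0b +559.006ms=6/7b
2) 559.006ms=6/7b +559.006ms=6/7b
3) 1118.012ms=12/7b +559.006ms=6/7b
4) 1677.019ms=18/7b +559.006ms=6/7b
5) 2236.025ms=24/7b +559.006ms=6/7b
6) 2795.031ms=30/7b +559.006ms=6/7b
7) 3354.037ms=36/7b +559.006ms=6/7b
8) 3913.043ms=6b +1956.522ms=3b
9) 5869.565ms=9b +1956.522ms=3b
Σ=12b of 12 (92bpm 6/8) — PASS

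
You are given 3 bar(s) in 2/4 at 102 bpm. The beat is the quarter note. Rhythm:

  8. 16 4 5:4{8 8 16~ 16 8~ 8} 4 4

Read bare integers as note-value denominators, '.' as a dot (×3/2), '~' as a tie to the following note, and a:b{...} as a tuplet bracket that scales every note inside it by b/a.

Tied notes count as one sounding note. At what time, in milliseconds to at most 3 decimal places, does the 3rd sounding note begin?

1. 0.0ms @ 0 + 441.176ms (3/4)
2. 441.176ms @ 3/4 + 147.059ms (1/4)
3. 588.235ms @ 1 + 588.235ms (1)
4. 1176.471ms @ 2 + 235.294ms (2/5)
5. 1411.765ms @ 12/5 + 235.294ms (2/5)
6. 1647.059ms @ 14/5 + 235.294ms (2/5)
7. 1882.353ms @ 16/5 + 470.588ms (4/5)
8. 2352.941ms @ 4 + 588.235ms (1)
9. 2941.176ms @ 5 + 588.235ms (1)

note 3 onset = 1b = 588.235ms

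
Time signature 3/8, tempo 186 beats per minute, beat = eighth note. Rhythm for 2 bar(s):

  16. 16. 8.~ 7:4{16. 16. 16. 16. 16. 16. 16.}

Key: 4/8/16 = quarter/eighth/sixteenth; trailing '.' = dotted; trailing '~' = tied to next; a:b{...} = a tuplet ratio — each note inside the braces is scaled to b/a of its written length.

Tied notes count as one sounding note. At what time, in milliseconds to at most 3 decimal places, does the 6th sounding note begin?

1. 0.0ms @ 0 + 241.935ms (3/4)
2. 241.935ms @ 3/4 + 241.935ms (3/4)
3. 483.871ms @ 3/2 + 622.12ms (27/14)
4. 1105.991ms @ 24/7 + 138.249ms (3/7)
5. 1244.24ms @ 27/7 + 138.249ms (3/7)
6. 1382.488ms @ 30/7 + 138.249ms (3/7)
7. 1520.737ms @ 33/7 + 138.249ms (3/7)
8. 1658.986ms @ 36/7 + 138.249ms (3/7)
9. 1797.235ms @ 39/7 + 138.249ms (3/7)

note 6 onset = 30/7b = 1382.488ms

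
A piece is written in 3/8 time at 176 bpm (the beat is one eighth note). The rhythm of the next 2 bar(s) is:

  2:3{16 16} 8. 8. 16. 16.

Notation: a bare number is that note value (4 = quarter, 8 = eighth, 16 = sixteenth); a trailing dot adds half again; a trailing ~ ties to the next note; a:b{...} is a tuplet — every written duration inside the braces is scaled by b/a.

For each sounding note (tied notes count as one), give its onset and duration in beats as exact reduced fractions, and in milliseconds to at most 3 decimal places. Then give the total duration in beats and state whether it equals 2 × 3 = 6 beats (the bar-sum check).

1) 0.0ms=0b +255.682ms=3/4b
2) 255.682ms=3/4b +255.682ms=3/4b
3) 511.364ms=3/2b +511.364ms=3/2b
4) 1022.727ms=3b +511.364ms=3/2b
5) 1534.091ms=9/2b +255.682ms=3/4b
6) 1789.773ms=21/4b +255.682ms=3/4b
Σ=6b of 6 (176bpm 3/8) — PASS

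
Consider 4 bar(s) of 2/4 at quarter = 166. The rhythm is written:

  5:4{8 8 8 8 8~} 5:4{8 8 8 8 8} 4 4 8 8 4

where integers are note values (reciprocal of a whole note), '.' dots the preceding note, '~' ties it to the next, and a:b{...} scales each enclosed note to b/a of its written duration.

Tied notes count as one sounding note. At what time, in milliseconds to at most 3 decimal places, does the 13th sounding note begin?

note 13 onset = 13/2b = 2349.398ms

1. 0.0ms @ 0 + 144.578ms (2/5)
2. 144.578ms @ 2/5 + 144.578ms (2/5)
3. 289.157ms @ 4/5 + 144.578ms (2/5)
4. 433.735ms @ 6/5 + 144.578ms (2/5)
5. 578.313ms @ 8/5 + 289.157ms (4/5)
6. 867.47ms @ 12/5 + 144.578ms (2/5)
7. 1012.048ms @ 14/5 + 144.578ms (2/5)
8. 1156.627ms @ 16/5 + 144.578ms (2/5)
9. 1301.205ms @ 18/5 + 144.578ms (2/5)
10. 1445.783ms @ 4 + 361.446ms (1)
11. 1807.229ms @ 5 + 361.446ms (1)
12. 2168.675ms @ 6 + 180.723ms (1/2)
13. 2349.398ms @ 13/2 + 180.723ms (1/2)
14. 2530.12ms @ 7 + 361.446ms (1)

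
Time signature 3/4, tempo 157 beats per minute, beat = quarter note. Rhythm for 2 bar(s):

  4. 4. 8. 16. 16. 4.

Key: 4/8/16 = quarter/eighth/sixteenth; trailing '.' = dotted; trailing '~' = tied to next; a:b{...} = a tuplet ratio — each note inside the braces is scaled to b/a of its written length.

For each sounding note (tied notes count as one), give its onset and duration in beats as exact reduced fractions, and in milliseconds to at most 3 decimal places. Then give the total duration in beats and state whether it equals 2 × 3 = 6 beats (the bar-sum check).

1) 0.0ms=0b +573.248ms=3/2b
2) 573.248ms=3/2b +573.248ms=3/2b
3) 1146.497ms=3b +286.624ms=3/4b
4) 1433.121ms=15/4b +143.312ms=3/8b
5) 1576.433ms=33/8b +143.312ms=3/8b
6) 1719.745ms=9/2b +573.248ms=3/2b
Σ=6b of 6 (157bpm 3/4) — PASS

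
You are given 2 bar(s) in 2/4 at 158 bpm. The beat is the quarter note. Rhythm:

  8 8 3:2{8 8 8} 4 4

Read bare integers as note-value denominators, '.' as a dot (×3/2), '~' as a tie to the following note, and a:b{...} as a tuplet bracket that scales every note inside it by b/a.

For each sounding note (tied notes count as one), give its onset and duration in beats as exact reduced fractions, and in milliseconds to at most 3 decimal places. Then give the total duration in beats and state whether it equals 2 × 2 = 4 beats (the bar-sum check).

1) 0.0ms=0b +189.873ms=1/2b
2) 189.873ms=1/2b +189.873ms=1/2b
3) 379.747ms=1b +126.582ms=1/3b
4) 506.329ms=4/3b +126.582ms=1/3b
5) 632.911ms=5/3b +126.582ms=1/3b
6) 759.494ms=2b +379.747ms=1b
7) 1139.241ms=3b +379.747ms=1b
Σ=4b of 4 (158bpm 2/4) — PASS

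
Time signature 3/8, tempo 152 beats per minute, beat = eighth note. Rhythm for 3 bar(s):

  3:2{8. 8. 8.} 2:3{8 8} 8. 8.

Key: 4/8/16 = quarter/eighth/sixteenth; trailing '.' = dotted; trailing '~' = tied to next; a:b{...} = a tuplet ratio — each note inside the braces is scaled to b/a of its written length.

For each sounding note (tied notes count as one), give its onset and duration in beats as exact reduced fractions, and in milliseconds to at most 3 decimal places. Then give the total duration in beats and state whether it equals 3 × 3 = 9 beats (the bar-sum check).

1) 0.0ms=0b +394.737ms=1b
2) 394.737ms=1b +394.737ms=1b
3) 789.474ms=2b +394.737ms=1b
4) 1184.211ms=3b +592.105ms=3/2b
5) 1776.316ms=9/2b +592.105ms=3/2b
6) 2368.421ms=6b +592.105ms=3/2b
7) 2960.526ms=15/2b +592.105ms=3/2b
Σ=9b of 9 (152bpm 3/8) — PASS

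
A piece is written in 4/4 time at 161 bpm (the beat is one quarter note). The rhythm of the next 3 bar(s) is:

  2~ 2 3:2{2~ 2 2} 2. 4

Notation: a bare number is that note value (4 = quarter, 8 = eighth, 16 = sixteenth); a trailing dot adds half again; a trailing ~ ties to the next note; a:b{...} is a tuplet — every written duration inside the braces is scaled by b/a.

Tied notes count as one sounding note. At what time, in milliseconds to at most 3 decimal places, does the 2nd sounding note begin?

1. 0.0ms @ 0 + 1490.683ms (4)
2. 1490.683ms @ 4 + 993.789ms (8/3)
3. 2484.472ms @ 20/3 + 496.894ms (4/3)
4. 2981.366ms @ 8 + 1118.012ms (3)
5. 4099.379ms @ 11 + 372.671ms (1)

note 2 onset = 4b = 1490.683ms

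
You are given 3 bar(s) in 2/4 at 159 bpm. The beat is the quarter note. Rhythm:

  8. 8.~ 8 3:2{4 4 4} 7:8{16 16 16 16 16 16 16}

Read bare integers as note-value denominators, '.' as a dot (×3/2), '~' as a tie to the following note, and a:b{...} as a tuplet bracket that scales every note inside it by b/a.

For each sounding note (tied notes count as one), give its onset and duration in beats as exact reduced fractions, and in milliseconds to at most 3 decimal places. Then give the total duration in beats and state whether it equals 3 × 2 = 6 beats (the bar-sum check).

1) 0.0ms=0b +283.019ms=3/4b
2) 283.019ms=3/4b +471.698ms=5/4b
3) 754.717ms=2b +251.572ms=2/3b
4) 1006.289ms=8/3b +251.572ms=2/3b
5) 1257.862ms=10/3b +251.572ms=2/3b
6) 1509.434ms=4b +107.817ms=2/7b
7) 1617.251ms=30/7b +107.817ms=2/7b
8) 1725.067ms=32/7b +107.817ms=2/7b
9) 1832.884ms=34/7b +107.817ms=2/7b
10) 1940.701ms=36/7b +107.817ms=2/7b
11) 2048.518ms=38/7b +107.817ms=2/7b
12) 2156.334ms=40/7b +107.817ms=2/7b
Σ=6b of 6 (159bpm 2/4) — PASS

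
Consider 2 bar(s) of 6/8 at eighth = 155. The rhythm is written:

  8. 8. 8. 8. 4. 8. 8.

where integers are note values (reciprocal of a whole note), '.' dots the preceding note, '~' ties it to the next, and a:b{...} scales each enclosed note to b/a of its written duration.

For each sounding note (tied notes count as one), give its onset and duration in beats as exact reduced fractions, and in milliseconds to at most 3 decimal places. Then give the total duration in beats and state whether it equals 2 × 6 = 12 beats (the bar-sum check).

1) 0.0ms=0b +580.645ms=3/2b
2) 580.645ms=3/2b +580.645ms=3/2b
3) 1161.29ms=3b +580.645ms=3/2b
4) 1741.935ms=9/2b +580.645ms=3/2b
5) 2322.581ms=6b +1161.29ms=3b
6) 3483.871ms=9b +580.645ms=3/2b
7) 4064.516ms=21/2b +580.645ms=3/2b
Σ=12b of 12 (155bpm 6/8) — PASS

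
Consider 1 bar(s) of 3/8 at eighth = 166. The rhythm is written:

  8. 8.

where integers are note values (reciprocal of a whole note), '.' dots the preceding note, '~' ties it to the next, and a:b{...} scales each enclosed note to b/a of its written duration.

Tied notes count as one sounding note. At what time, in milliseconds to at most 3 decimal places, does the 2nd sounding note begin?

note 2 onset = 3/2b = 542.169ms

1. 0.0ms @ 0 + 542.169ms (3/2)
2. 542.169ms @ 3/2 + 542.169ms (3/2)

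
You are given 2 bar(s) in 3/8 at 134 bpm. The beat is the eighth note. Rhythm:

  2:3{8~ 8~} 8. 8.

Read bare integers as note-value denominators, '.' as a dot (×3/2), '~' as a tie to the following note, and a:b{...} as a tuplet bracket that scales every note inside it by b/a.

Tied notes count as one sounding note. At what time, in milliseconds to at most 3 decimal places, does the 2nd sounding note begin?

note 2 onset = 9/2b = 2014.925ms

1. 0.0ms @ 0 + 2014.925ms (9/2)
2. 2014.925ms @ 9/2 + 671.642ms (3/2)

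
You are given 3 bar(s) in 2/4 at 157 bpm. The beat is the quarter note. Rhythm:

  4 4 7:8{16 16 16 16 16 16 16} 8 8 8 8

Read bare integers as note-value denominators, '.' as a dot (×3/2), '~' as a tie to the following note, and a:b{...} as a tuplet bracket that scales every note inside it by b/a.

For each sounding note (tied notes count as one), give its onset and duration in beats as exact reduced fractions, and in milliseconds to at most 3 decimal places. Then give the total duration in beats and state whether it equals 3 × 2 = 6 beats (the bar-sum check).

1) 0.0ms=0b +382.166ms=1b
2) 382.166ms=1b +382.166ms=1b
3) 764.331ms=2b +109.19ms=2/7b
4) 873.521ms=16/7b +109.19ms=2/7b
5) 982.712ms=18/7b +109.19ms=2/7b
6) 1091.902ms=20/7b +109.19ms=2/7b
7) 1201.092ms=22/7b +109.19ms=2/7b
8) 1310.282ms=24/7b +109.19ms=2/7b
9) 1419.472ms=26/7b +109.19ms=2/7b
10) 1528.662ms=4b +191.083ms=1/2b
11) 1719.745ms=9/2b +191.083ms=1/2b
12) 1910.828ms=5b +191.083ms=1/2b
13) 2101.911ms=11/2b +191.083ms=1/2b
Σ=6b of 6 (157bpm 2/4) — PASS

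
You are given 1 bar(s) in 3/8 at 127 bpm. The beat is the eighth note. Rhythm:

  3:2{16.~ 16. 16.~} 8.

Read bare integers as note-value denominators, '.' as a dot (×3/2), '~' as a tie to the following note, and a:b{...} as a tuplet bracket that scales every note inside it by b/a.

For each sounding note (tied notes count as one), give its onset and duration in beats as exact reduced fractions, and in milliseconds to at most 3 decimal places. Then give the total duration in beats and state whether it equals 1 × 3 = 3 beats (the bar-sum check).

1) 0.0ms=0b +472.441ms=1b
2) 472.441ms=1b +944.882ms=2b
Σ=3b of 3 (127bpm 3/8) — PASS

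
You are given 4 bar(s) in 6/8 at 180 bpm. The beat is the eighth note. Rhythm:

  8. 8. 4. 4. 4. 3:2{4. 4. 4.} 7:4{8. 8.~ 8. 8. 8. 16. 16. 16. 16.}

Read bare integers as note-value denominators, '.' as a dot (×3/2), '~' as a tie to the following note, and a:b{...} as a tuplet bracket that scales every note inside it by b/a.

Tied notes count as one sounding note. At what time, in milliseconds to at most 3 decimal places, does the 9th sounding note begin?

1. 0.0ms @ 0 + 500.0ms (3/2)
2. 500.0ms @ 3/2 + 500.0ms (3/2)
3. 1000.0ms @ 3 + 1000.0ms (3)
4. 2000.0ms @ 6 + 1000.0ms (3)
5. 3000.0ms @ 9 + 1000.0ms (3)
6. 4000.0ms @ 12 + 666.667ms (2)
7. 4666.667ms @ 14 + 666.667ms (2)
8. 5333.333ms @ 16 + 666.667ms (2)
9. 6000.0ms @ 18 + 285.714ms (6/7)
10. 6285.714ms @ 132/7 + 571.429ms (12/7)
11. 6857.143ms @ 144/7 + 285.714ms (6/7)
12. 7142.857ms @ 150/7 + 285.714ms (6/7)
13. 7428.571ms @ 156/7 + 142.857ms (3/7)
14. 7571.429ms @ 159/7 + 142.857ms (3/7)
15. 7714.286ms @ 162/7 + 142.857ms (3/7)
16. 7857.143ms @ 165/7 + 142.857ms (3/7)

note 9 onset = 18b = 6000.0ms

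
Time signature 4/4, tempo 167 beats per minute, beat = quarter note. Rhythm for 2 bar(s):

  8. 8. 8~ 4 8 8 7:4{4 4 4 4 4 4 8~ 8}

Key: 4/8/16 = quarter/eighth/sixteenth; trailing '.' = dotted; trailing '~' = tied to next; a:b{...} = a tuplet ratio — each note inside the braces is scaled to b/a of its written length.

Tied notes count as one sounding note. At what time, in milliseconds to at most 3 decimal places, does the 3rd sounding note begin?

note 3 onset = 3/2b = 538.922ms

1. 0.0ms @ 0 + 269.461ms (3/4)
2. 269.461ms @ 3/4 + 269.461ms (3/4)
3. 538.922ms @ 3/2 + 538.922ms (3/2)
4. 1077.844ms @ 3 + 179.641ms (1/2)
5. 1257.485ms @ 7/2 + 179.641ms (1/2)
6. 1437.126ms @ 4 + 205.304ms (4/7)
7. 1642.429ms @ 32/7 + 205.304ms (4/7)
8. 1847.733ms @ 36/7 + 205.304ms (4/7)
9. 2053.037ms @ 40/7 + 205.304ms (4/7)
10. 2258.34ms @ 44/7 + 205.304ms (4/7)
11. 2463.644ms @ 48/7 + 205.304ms (4/7)
12. 2668.948ms @ 52/7 + 205.304ms (4/7)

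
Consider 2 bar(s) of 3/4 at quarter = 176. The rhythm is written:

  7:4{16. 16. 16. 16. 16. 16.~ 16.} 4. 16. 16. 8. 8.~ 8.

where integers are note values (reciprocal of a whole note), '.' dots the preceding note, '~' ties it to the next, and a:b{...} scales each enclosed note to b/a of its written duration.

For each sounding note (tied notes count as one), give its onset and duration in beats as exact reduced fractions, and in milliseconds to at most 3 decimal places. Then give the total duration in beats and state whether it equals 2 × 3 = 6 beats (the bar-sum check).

1) 0.0ms=0b +73.052ms=3/14b
2) 73.052ms=3/14b +73.052ms=3/14b
3) 146.104ms=3/7b +73.052ms=3/14b
4) 219.156ms=9/14b +73.052ms=3/14b
5) 292.208ms=6/7b +73.052ms=3/14b
6) 365.26ms=15/14b +146.104ms=3/7b
7) 511.364ms=3/2b +511.364ms=3/2b
8) 1022.727ms=3b +127.841ms=3/8b
9) 1150.568ms=27/8b +127.841ms=3/8b
10) 1278.409ms=15/4b +255.682ms=3/4b
11) 1534.091ms=9/2b +511.364ms=3/2b
Σ=6b of 6 (176bpm 3/4) — PASS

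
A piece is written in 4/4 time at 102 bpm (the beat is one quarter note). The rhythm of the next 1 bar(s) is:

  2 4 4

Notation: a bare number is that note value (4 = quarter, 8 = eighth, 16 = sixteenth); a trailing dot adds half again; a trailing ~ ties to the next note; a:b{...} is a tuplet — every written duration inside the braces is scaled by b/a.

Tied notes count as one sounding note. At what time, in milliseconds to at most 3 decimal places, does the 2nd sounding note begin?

1. 0.0ms @ 0 + 1176.471ms (2)
2. 1176.471ms @ 2 + 588.235ms (1)
3. 1764.706ms @ 3 + 588.235ms (1)

note 2 onset = 2b = 1176.471ms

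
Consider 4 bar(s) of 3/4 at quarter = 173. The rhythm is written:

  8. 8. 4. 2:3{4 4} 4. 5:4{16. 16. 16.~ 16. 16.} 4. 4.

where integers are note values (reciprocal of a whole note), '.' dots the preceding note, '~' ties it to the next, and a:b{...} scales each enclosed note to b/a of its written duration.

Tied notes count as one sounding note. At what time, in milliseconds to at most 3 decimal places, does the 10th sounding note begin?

1. 0.0ms @ 0 + 260.116ms (3/4)
2. 260.116ms @ 3/4 + 260.116ms (3/4)
3. 520.231ms @ 3/2 + 520.231ms (3/2)
4. 1040.462ms @ 3 + 520.231ms (3/2)
5. 1560.694ms @ 9/2 + 520.231ms (3/2)
6. 2080.925ms @ 6 + 520.231ms (3/2)
7. 2601.156ms @ 15/2 + 104.046ms (3/10)
8. 2705.202ms @ 39/5 + 104.046ms (3/10)
9. 2809.249ms @ 81/10 + 208.092ms (3/5)
10. 3017.341ms @ 87/10 + 104.046ms (3/10)
11. 3121.387ms @ 9 + 520.231ms (3/2)
12. 3641.618ms @ 21/2 + 520.231ms (3/2)

note 10 onset = 87/10b = 3017.341ms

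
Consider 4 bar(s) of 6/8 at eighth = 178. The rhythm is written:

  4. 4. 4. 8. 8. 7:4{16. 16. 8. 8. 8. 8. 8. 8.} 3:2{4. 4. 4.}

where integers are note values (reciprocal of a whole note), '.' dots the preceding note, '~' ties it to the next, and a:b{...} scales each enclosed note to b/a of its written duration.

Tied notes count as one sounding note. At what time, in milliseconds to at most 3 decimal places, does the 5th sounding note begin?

1. 0.0ms @ 0 + 1011.236ms (3)
2. 1011.236ms @ 3 + 1011.236ms (3)
3. 2022.472ms @ 6 + 1011.236ms (3)
4. 3033.708ms @ 9 + 505.618ms (3/2)
5. 3539.326ms @ 21/2 + 505.618ms (3/2)
6. 4044.944ms @ 12 + 144.462ms (3/7)
7. 4189.406ms @ 87/7 + 144.462ms (3/7)
8. 4333.868ms @ 90/7 + 288.925ms (6/7)
9. 4622.793ms @ 96/7 + 288.925ms (6/7)
10. 4911.717ms @ 102/7 + 288.925ms (6/7)
11. 5200.642ms @ 108/7 + 288.925ms (6/7)
12. 5489.567ms @ 114/7 + 288.925ms (6/7)
13. 5778.491ms @ 120/7 + 288.925ms (6/7)
14. 6067.416ms @ 18 + 674.157ms (2)
15. 6741.573ms @ 20 + 674.157ms (2)
16. 7415.73ms @ 22 + 674.157ms (2)

note 5 onset = 21/2b = 3539.326ms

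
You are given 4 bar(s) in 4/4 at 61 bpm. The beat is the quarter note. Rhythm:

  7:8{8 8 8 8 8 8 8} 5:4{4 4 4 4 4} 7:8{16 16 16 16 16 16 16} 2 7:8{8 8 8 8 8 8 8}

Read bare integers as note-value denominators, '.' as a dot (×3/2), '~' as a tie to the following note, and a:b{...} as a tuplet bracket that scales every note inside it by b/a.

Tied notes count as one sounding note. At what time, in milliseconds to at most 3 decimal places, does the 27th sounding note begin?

1. 0.0ms @ 0 + 562.061ms (4/7)
2. 562.061ms @ 4/7 + 562.061ms (4/7)
3. 1124.122ms @ 8/7 + 562.061ms (4/7)
4. 1686.183ms @ 12/7 + 562.061ms (4/7)
5. 2248.244ms @ 16/7 + 562.061ms (4/7)
6. 2810.304ms @ 20/7 + 562.061ms (4/7)
7. 3372.365ms @ 24/7 + 562.061ms (4/7)
8. 3934.426ms @ 4 + 786.885ms (4/5)
9. 4721.311ms @ 24/5 + 786.885ms (4/5)
10. 5508.197ms @ 28/5 + 786.885ms (4/5)
11. 6295.082ms @ 32/5 + 786.885ms (4/5)
12. 7081.967ms @ 36/5 + 786.885ms (4/5)
13. 7868.852ms @ 8 + 281.03ms (2/7)
14. 8149.883ms @ 58/7 + 281.03ms (2/7)
15. 8430.913ms @ 60/7 + 281.03ms (2/7)
16. 8711.944ms @ 62/7 + 281.03ms (2/7)
17. 8992.974ms @ 64/7 + 281.03ms (2/7)
18. 9274.005ms @ 66/7 + 281.03ms (2/7)
19. 9555.035ms @ 68/7 + 281.03ms (2/7)
20. 9836.066ms @ 10 + 1967.213ms (2)
21. 11803.279ms @ 12 + 562.061ms (4/7)
22. 12365.34ms @ 88/7 + 562.061ms (4/7)
23. 12927.4ms @ 92/7 + 562.061ms (4/7)
24. 13489.461ms @ 96/7 + 562.061ms (4/7)
25. 14051.522ms @ 100/7 + 562.061ms (4/7)
26. 14613.583ms @ 104/7 + 562.061ms (4/7)
27. 15175.644ms @ 108/7 + 562.061ms (4/7)

note 27 onset = 108/7b = 15175.644ms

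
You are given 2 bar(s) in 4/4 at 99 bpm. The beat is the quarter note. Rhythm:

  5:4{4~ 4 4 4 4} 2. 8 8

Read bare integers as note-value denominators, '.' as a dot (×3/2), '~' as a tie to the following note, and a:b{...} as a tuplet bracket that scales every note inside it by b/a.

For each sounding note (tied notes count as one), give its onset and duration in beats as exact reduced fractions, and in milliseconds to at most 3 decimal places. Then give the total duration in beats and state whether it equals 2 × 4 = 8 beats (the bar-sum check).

1) 0.0ms=0b +969.697ms=8/5b
2) 969.697ms=8/5b +484.848ms=4/5b
3) 1454.545ms=12/5b +484.848ms=4/5b
4) 1939.394ms=16/5b +484.848ms=4/5b
5) 2424.242ms=4b +1818.182ms=3b
6) 4242.424ms=7b +303.03ms=1/2b
7) 4545.455ms=15/2b +303.03ms=1/2b
Σ=8b of 8 (99bpm 4/4) — PASS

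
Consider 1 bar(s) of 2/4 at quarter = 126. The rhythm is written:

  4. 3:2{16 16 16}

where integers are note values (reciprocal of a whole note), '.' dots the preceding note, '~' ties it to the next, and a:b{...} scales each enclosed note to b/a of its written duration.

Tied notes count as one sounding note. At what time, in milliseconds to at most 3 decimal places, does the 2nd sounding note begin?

note 2 onset = 3/2b = 714.286ms

1. 0.0ms @ 0 + 714.286ms (3/2)
2. 714.286ms @ 3/2 + 79.365ms (1/6)
3. 793.651ms @ 5/3 + 79.365ms (1/6)
4. 873.016ms @ 11/6 + 79.365ms (1/6)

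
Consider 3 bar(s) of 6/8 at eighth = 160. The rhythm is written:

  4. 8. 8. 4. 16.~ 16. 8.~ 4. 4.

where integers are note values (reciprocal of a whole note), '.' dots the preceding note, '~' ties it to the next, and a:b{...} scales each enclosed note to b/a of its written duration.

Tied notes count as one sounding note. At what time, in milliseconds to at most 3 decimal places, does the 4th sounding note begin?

1. 0.0ms @ 0 + 1125.0ms (3)
2. 1125.0ms @ 3 + 562.5ms (3/2)
3. 1687.5ms @ 9/2 + 562.5ms (3/2)
4. 2250.0ms @ 6 + 1125.0ms (3)
5. 3375.0ms @ 9 + 562.5ms (3/2)
6. 3937.5ms @ 21/2 + 1687.5ms (9/2)
7. 5625.0ms @ 15 + 1125.0ms (3)

note 4 onset = 6b = 2250.0ms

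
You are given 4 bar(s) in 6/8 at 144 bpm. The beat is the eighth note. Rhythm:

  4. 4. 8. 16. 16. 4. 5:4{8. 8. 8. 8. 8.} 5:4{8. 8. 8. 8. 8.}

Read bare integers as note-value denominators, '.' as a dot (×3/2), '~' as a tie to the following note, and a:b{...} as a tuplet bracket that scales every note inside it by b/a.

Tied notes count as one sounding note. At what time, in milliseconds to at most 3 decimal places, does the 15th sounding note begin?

note 15 onset = 108/5b = 9000.0ms

1. 0.0ms @ 0 + 1250.0ms (3)
2. 1250.0ms @ 3 + 1250.0ms (3)
3. 2500.0ms @ 6 + 625.0ms (3/2)
4. 3125.0ms @ 15/2 + 312.5ms (3/4)
5. 3437.5ms @ 33/4 + 312.5ms (3/4)
6. 3750.0ms @ 9 + 1250.0ms (3)
7. 5000.0ms @ 12 + 500.0ms (6/5)
8. 5500.0ms @ 66/5 + 500.0ms (6/5)
9. 6000.0ms @ 72/5 + 500.0ms (6/5)
10. 6500.0ms @ 78/5 + 500.0ms (6/5)
11. 7000.0ms @ 84/5 + 500.0ms (6/5)
12. 7500.0ms @ 18 + 500.0ms (6/5)
13. 8000.0ms @ 96/5 + 500.0ms (6/5)
14. 8500.0ms @ 102/5 + 500.0ms (6/5)
15. 9000.0ms @ 108/5 + 500.0ms (6/5)
16. 9500.0ms @ 114/5 + 500.0ms (6/5)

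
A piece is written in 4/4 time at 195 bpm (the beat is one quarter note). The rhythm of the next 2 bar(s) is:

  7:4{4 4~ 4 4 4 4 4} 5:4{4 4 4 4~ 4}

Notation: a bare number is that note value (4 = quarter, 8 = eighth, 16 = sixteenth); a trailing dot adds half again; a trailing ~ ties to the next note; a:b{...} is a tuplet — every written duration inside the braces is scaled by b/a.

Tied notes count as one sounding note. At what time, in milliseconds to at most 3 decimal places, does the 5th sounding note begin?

note 5 onset = 20/7b = 879.121ms

1. 0.0ms @ 0 + 175.824ms (4/7)
2. 175.824ms @ 4/7 + 351.648ms (8/7)
3. 527.473ms @ 12/7 + 175.824ms (4/7)
4. 703.297ms @ 16/7 + 175.824ms (4/7)
5. 879.121ms @ 20/7 + 175.824ms (4/7)
6. 1054.945ms @ 24/7 + 175.824ms (4/7)
7. 1230.769ms @ 4 + 246.154ms (4/5)
8. 1476.923ms @ 24/5 + 246.154ms (4/5)
9. 1723.077ms @ 28/5 + 246.154ms (4/5)
10. 1969.231ms @ 32/5 + 492.308ms (8/5)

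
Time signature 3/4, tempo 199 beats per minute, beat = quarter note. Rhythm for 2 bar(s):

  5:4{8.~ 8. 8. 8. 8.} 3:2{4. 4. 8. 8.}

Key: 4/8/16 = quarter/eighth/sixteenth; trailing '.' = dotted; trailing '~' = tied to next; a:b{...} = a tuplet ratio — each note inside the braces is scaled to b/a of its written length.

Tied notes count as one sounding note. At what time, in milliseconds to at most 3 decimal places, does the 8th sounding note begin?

note 8 onset = 11/2b = 1658.291ms

1. 0.0ms @ 0 + 361.809ms (6/5)
2. 361.809ms @ 6/5 + 180.905ms (3/5)
3. 542.714ms @ 9/5 + 180.905ms (3/5)
4. 723.618ms @ 12/5 + 180.905ms (3/5)
5. 904.523ms @ 3 + 301.508ms (1)
6. 1206.03ms @ 4 + 301.508ms (1)
7. 1507.538ms @ 5 + 150.754ms (1/2)
8. 1658.291ms @ 11/2 + 150.754ms (1/2)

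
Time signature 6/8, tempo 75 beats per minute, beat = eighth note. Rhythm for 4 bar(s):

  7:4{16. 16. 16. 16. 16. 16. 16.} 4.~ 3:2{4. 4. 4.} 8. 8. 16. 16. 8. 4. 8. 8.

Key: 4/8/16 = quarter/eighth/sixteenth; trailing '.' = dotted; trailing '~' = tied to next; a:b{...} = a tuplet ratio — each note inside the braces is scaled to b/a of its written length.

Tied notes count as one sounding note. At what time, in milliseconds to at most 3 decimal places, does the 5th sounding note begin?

note 5 onset = 12/7b = 1371.429ms

1. 0.0ms @ 0 + 342.857ms (3/7)
2. 342.857ms @ 3/7 + 342.857ms (3/7)
3. 685.714ms @ 6/7 + 342.857ms (3/7)
4. 1028.571ms @ 9/7 + 342.857ms (3/7)
5. 1371.429ms @ 12/7 + 342.857ms (3/7)
6. 1714.286ms @ 15/7 + 342.857ms (3/7)
7. 2057.143ms @ 18/7 + 342.857ms (3/7)
8. 2400.0ms @ 3 + 4000.0ms (5)
9. 6400.0ms @ 8 + 1600.0ms (2)
10. 8000.0ms @ 10 + 1600.0ms (2)
11. 9600.0ms @ 12 + 1200.0ms (3/2)
12. 10800.0ms @ 27/2 + 1200.0ms (3/2)
13. 12000.0ms @ 15 + 600.0ms (3/4)
14. 12600.0ms @ 63/4 + 600.0ms (3/4)
15. 13200.0ms @ 33/2 + 1200.0ms (3/2)
16. 14400.0ms @ 18 + 2400.0ms (3)
17. 16800.0ms @ 21 + 1200.0ms (3/2)
18. 18000.0ms @ 45/2 + 1200.0ms (3/2)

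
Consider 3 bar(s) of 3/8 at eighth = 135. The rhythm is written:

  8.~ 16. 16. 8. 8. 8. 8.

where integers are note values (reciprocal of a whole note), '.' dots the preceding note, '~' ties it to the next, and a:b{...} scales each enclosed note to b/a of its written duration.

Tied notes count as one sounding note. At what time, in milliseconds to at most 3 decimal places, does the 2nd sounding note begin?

note 2 onset = 9/4b = 1000.0ms

1. 0.0ms @ 0 + 1000.0ms (9/4)
2. 1000.0ms @ 9/4 + 333.333ms (3/4)
3. 1333.333ms @ 3 + 666.667ms (3/2)
4. 2000.0ms @ 9/2 + 666.667ms (3/2)
5. 2666.667ms @ 6 + 666.667ms (3/2)
6. 3333.333ms @ 15/2 + 666.667ms (3/2)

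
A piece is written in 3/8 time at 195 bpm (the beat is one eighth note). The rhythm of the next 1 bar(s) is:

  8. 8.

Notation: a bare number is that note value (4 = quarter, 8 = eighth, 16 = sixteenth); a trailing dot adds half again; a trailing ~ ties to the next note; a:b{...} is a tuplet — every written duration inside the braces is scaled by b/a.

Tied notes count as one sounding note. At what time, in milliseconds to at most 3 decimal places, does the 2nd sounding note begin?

1. 0.0ms @ 0 + 461.538ms (3/2)
2. 461.538ms @ 3/2 + 461.538ms (3/2)

note 2 onset = 3/2b = 461.538ms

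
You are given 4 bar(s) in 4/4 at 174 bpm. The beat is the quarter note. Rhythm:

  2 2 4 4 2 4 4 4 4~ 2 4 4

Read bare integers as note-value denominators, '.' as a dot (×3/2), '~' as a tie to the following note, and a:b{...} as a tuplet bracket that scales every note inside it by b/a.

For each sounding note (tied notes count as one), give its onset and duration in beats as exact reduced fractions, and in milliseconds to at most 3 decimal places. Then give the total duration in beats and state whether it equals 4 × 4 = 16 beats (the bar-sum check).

1) 0.0ms=0b +689.655ms=2b
2) 689.655ms=2b +689.655ms=2b
3) 1379.31ms=4b +344.828ms=1b
4) 1724.138ms=5b +344.828ms=1b
5) 2068.966ms=6b +689.655ms=2b
6) 2758.621ms=8b +344.828ms=1b
7) 3103.448ms=9b +344.828ms=1b
8) 3448.276ms=10b +344.828ms=1b
9) 3793.103ms=11b +1034.483ms=3b
10) 4827.586ms=14b +344.828ms=1b
11) 5172.414ms=15b +344.828ms=1b
Σ=16b of 16 (174bpm 4/4) — PASS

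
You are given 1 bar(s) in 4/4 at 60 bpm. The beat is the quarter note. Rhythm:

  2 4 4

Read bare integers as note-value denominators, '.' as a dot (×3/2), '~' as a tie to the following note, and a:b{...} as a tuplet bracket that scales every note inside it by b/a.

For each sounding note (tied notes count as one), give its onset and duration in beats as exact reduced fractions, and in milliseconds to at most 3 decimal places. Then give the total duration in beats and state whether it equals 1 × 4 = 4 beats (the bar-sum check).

1) 0.0ms=0b +2000.0ms=2b
2) 2000.0ms=2b +1000.0ms=1b
3) 3000.0ms=3b +1000.0ms=1b
Σ=4b of 4 (60bpm 4/4) — PASS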